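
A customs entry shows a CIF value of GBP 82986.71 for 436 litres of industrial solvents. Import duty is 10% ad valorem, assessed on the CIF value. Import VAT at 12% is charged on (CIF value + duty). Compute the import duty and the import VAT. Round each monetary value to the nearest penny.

Import duty: GBP 8298.67; import VAT: GBP 10954.25

Import duty = 82986.71 × 10% = 8298.67
VAT base = CIF + duty = 82986.71 + 8298.67 = 91285.38
Import VAT = 91285.38 × 12% = 10954.25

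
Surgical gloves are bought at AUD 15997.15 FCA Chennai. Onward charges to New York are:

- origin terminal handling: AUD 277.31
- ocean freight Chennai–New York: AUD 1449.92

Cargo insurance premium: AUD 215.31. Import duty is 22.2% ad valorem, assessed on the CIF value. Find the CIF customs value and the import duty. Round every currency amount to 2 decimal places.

CIF value: AUD 17939.69; import duty: AUD 3982.61

CIF = FCA price + pre-shipment costs + freight + insurance
CIF = 15997.15 + 277.31 + 1449.92 + 215.31 = 17939.69
Import duty = 17939.69 × 22.2% = 3982.61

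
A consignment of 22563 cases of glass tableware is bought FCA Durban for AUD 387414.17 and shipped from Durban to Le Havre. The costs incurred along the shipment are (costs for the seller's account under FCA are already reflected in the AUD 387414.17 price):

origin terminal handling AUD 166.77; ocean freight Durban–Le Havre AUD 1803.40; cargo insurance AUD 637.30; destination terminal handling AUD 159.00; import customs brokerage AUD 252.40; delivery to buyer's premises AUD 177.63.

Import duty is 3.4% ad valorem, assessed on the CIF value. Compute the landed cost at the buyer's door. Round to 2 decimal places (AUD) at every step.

FCA: the seller delivers export-cleared goods to the carrier; the buyer bears costs from that point.
CIF value = FCA price + origin terminal + freight + insurance = 387414.17 + 166.77 + 1803.40 + 637.30 = 390021.64
Import duty = 390021.64 × 3.4% = 13260.74
Buyer bears: origin terminal 166.77 + freight 1803.40 + insurance 637.30 + destination terminal 159.00 + brokerage 252.40 + delivery 177.63 + duty 13260.74 = 16457.24
Landed cost = invoice 387414.17 + 16457.24 = 403871.41

Total landed cost: AUD 403871.41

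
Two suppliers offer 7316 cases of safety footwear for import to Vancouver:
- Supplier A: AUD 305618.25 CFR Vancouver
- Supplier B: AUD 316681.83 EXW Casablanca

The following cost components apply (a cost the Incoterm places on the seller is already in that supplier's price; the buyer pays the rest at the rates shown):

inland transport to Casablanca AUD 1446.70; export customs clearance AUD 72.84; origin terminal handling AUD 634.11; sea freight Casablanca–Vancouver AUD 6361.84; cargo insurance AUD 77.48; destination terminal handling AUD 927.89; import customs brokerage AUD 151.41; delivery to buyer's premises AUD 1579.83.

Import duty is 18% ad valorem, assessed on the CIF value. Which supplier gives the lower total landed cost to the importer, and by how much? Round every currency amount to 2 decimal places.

Supplier A (CFR):
CIF value = CFR price + insurance = 305618.25 + 77.48 = 305695.73
Import duty = 305695.73 × 18% = 55025.23
Buyer bears (A): 77.48 + 927.89 + 151.41 + 1579.83 = 2736.61
Landed cost (A) = invoice 305618.25 + 2736.61 + duty 55025.23 = 363380.09
Supplier B (EXW):
CIF value = EXW price + inland to port + export clearance + origin terminal + freight + insurance = 316681.83 + 1446.70 + 72.84 + 634.11 + 6361.84 + 77.48 = 325274.80
Import duty = 325274.80 × 18% = 58549.46
Buyer bears (B): 1446.70 + 72.84 + 634.11 + 6361.84 + 77.48 + 927.89 + 151.41 + 1579.83 = 11252.10
Landed cost (B) = invoice 316681.83 + 11252.10 + duty 58549.46 = 386483.39
Difference = |363380.09 − 386483.39| = 23103.30

Supplier A is cheaper by AUD 23103.30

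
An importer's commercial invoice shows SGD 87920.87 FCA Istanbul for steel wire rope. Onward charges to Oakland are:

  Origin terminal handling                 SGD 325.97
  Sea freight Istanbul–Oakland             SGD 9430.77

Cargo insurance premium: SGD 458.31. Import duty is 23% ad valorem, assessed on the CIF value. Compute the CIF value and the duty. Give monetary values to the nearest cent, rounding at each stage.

CIF = FCA price + pre-shipment costs + freight + insurance
CIF = 87920.87 + 325.97 + 9430.77 + 458.31 = 98135.92
Import duty = 98135.92 × 23% = 22571.26

CIF value: SGD 98135.92; import duty: SGD 22571.26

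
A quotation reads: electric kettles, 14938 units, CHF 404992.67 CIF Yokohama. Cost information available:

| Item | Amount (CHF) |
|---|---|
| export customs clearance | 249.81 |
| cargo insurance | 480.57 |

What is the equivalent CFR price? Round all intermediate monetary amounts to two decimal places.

Not relevant to the conversion: export clearance — on the seller under both CIF and CFR; already in the CIF price and stays in the CFR price.
From CIF to CFR, the seller no longer bears: insurance.
CFR price = 404992.67 − 480.57 = 404512.10

CFR price: CHF 404512.10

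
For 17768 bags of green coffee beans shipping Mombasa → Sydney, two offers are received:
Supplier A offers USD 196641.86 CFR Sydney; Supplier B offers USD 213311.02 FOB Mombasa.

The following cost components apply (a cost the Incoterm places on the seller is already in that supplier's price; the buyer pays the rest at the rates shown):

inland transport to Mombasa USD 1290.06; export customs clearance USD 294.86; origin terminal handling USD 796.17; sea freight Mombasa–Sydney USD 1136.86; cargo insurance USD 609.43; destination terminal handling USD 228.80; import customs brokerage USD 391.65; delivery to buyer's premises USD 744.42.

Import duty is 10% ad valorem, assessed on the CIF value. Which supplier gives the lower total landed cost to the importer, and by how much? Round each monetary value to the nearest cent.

Supplier A (CFR):
CIF value = CFR price + insurance = 196641.86 + 609.43 = 197251.29
Import duty = 197251.29 × 10% = 19725.13
Buyer bears (A): 609.43 + 228.80 + 391.65 + 744.42 = 1974.30
Landed cost (A) = invoice 196641.86 + 1974.30 + duty 19725.13 = 218341.29
Supplier B (FOB):
CIF value = FOB price + freight + insurance = 213311.02 + 1136.86 + 609.43 = 215057.31
Import duty = 215057.31 × 10% = 21505.73
Buyer bears (B): 1136.86 + 609.43 + 228.80 + 391.65 + 744.42 = 3111.16
Landed cost (B) = invoice 213311.02 + 3111.16 + duty 21505.73 = 237927.91
Difference = |218341.29 − 237927.91| = 19586.62

Supplier A is cheaper by USD 19586.62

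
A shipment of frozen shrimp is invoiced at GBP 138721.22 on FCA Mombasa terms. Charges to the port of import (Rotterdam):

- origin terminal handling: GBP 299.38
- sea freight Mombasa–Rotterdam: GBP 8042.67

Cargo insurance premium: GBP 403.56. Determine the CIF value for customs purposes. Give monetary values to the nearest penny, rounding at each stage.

CIF value: GBP 147466.83

CIF = FCA price + pre-shipment costs + freight + insurance
CIF = 138721.22 + 299.38 + 8042.67 + 403.56 = 147466.83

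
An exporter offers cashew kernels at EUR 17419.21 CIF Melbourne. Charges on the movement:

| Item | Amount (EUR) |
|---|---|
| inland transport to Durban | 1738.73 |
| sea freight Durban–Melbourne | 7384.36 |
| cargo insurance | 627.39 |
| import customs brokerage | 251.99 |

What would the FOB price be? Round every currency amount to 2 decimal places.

Not relevant to the conversion: inland to port — on the seller under both CIF and FOB; already in the CIF price and stays in the FOB price. brokerage — on the buyer under both terms; not part of either seller's price.
From CIF to FOB, the seller no longer bears: freight, insurance.
FOB price = 17419.21 − 7384.36 − 627.39 = 9407.46

FOB price: EUR 9407.46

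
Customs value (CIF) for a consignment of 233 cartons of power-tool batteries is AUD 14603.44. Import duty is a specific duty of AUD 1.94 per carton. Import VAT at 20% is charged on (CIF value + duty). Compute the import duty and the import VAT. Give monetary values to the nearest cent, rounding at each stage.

Import duty: AUD 452.02; import VAT: AUD 3011.09

Import duty = 233 × 1.94 = 452.02
VAT base = CIF + duty = 14603.44 + 452.02 = 15055.46
Import VAT = 15055.46 × 20% = 3011.09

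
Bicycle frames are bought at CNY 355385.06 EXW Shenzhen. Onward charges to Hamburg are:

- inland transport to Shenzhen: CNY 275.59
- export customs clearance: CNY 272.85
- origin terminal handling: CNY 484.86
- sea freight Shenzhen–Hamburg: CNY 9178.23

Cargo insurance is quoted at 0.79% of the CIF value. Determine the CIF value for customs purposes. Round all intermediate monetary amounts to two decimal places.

CIF value: CNY 368507.80

Let C be the CIF value. C = EXW price + pre-shipment costs + freight + 0.79% × C
C − 0.79% × C = 355385.06 + 275.59 + 272.85 + 484.86 + 9178.23
0.9921 × C = 365596.59
C = 365596.59 / 0.9921 = 368507.80
Insurance premium = 0.79% × 368507.80 = 2911.21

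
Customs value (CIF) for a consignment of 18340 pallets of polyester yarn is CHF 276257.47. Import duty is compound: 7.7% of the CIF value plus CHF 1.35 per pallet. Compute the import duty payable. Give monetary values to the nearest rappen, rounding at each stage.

Import duty: CHF 46030.83

Ad valorem component: 276257.47 × 7.7% = 21271.83
Specific component: 18340 × 1.35 = 24759.00
Import duty = 21271.83 + 24759.00 = 46030.83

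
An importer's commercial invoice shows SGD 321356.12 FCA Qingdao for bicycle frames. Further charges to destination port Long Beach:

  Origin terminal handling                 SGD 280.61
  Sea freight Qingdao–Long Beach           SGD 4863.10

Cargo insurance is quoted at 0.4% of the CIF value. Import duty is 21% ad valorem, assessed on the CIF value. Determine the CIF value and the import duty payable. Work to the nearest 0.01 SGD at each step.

Let C be the CIF value. C = FCA price + pre-shipment costs + freight + 0.4% × C
C − 0.4% × C = 321356.12 + 280.61 + 4863.10
0.996 × C = 326499.83
C = 326499.83 / 0.996 = 327811.07
Insurance premium = 0.4% × 327811.07 = 1311.24
Import duty = 327811.07 × 21% = 68840.32

CIF value: SGD 327811.07; import duty: SGD 68840.32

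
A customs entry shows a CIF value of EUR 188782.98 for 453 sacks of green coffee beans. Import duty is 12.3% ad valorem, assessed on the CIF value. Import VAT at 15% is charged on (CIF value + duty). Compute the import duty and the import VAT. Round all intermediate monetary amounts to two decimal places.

Import duty = 188782.98 × 12.3% = 23220.31
VAT base = CIF + duty = 188782.98 + 23220.31 = 212003.29
Import VAT = 212003.29 × 15% = 31800.49

Import duty: EUR 23220.31; import VAT: EUR 31800.49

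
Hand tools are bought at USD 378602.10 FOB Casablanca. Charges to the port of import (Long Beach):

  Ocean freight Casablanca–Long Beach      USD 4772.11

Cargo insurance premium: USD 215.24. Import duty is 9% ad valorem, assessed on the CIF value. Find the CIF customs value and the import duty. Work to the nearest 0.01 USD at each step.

CIF value: USD 383589.45; import duty: USD 34523.05

CIF = FOB price + freight + insurance
CIF = 378602.10 + 4772.11 + 215.24 = 383589.45
Import duty = 383589.45 × 9% = 34523.05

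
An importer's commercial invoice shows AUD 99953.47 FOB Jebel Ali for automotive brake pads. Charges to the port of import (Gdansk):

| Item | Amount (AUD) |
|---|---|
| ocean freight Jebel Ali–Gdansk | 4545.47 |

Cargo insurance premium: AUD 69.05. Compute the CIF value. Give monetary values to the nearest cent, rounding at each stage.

CIF = FOB price + freight + insurance
CIF = 99953.47 + 4545.47 + 69.05 = 104567.99

CIF value: AUD 104567.99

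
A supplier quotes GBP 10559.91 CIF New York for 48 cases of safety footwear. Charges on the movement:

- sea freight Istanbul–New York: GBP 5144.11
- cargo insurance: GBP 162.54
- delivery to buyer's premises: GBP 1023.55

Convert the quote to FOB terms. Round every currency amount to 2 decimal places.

FOB price: GBP 5253.26

Not relevant to the conversion: delivery — on the buyer under both terms; not part of either seller's price.
From CIF to FOB, the seller no longer bears: freight, insurance.
FOB price = 10559.91 − 5144.11 − 162.54 = 5253.26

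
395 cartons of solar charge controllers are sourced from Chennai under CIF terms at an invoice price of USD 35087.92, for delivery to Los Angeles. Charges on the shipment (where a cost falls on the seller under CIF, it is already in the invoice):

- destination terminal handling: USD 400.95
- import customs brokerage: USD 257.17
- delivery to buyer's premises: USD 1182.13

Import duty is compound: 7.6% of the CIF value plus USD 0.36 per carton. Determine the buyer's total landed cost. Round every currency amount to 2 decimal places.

CIF: the seller pays costs through ocean freight and marine insurance to the destination port.
The CIF price already equals the CIF value: 35087.92
Ad valorem component: 35087.92 × 7.6% = 2666.68
Specific component: 395 × 0.36 = 142.20
Import duty = 2666.68 + 142.20 = 2808.88
Buyer bears: destination terminal 400.95 + brokerage 257.17 + delivery 1182.13 + duty 2808.88 = 4649.13
Landed cost = invoice 35087.92 + 4649.13 = 39737.05

Total landed cost: USD 39737.05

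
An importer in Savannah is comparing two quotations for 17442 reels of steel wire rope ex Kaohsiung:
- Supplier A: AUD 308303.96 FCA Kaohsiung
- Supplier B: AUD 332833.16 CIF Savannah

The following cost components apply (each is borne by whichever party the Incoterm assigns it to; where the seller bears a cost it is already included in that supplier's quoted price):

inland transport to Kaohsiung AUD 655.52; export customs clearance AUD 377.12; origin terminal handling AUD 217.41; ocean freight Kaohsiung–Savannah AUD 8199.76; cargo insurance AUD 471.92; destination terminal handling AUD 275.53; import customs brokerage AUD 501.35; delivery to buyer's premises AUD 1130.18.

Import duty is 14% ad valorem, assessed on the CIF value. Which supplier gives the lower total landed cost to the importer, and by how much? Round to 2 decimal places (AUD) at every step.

Supplier A (FCA):
CIF value = FCA price + origin terminal + freight + insurance = 308303.96 + 217.41 + 8199.76 + 471.92 = 317193.05
Import duty = 317193.05 × 14% = 44407.03
Buyer bears (A): 217.41 + 8199.76 + 471.92 + 275.53 + 501.35 + 1130.18 = 10796.15
Landed cost (A) = invoice 308303.96 + 10796.15 + duty 44407.03 = 363507.14
Supplier B (CIF):
The CIF price already equals the CIF value: 332833.16
Import duty = 332833.16 × 14% = 46596.64
Buyer bears (B): 275.53 + 501.35 + 1130.18 = 1907.06
Landed cost (B) = invoice 332833.16 + 1907.06 + duty 46596.64 = 381336.86
Difference = |363507.14 − 381336.86| = 17829.72

Supplier A is cheaper by AUD 17829.72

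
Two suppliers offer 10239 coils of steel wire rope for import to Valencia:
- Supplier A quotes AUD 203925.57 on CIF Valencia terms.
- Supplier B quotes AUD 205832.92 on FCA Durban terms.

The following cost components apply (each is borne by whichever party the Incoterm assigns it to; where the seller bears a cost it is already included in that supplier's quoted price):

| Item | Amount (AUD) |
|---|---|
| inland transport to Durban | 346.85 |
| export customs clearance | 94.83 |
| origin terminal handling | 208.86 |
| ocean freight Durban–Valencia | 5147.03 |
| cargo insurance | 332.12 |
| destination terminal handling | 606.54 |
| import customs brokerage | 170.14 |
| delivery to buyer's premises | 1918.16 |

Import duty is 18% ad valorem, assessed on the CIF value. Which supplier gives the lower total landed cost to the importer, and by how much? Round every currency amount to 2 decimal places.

Supplier A is cheaper by AUD 8962.53

Supplier A (CIF):
The CIF price already equals the CIF value: 203925.57
Import duty = 203925.57 × 18% = 36706.60
Buyer bears (A): 606.54 + 170.14 + 1918.16 = 2694.84
Landed cost (A) = invoice 203925.57 + 2694.84 + duty 36706.60 = 243327.01
Supplier B (FCA):
CIF value = FCA price + origin terminal + freight + insurance = 205832.92 + 208.86 + 5147.03 + 332.12 = 211520.93
Import duty = 211520.93 × 18% = 38073.77
Buyer bears (B): 208.86 + 5147.03 + 332.12 + 606.54 + 170.14 + 1918.16 = 8382.85
Landed cost (B) = invoice 205832.92 + 8382.85 + duty 38073.77 = 252289.54
Difference = |243327.01 − 252289.54| = 8962.53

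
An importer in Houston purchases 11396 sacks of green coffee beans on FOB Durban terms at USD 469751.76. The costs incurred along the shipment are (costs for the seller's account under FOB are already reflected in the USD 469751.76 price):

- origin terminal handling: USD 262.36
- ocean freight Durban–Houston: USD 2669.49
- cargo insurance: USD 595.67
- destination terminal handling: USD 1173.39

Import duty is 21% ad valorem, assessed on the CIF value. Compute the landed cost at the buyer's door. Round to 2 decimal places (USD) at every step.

Total landed cost: USD 573523.86

FOB: the seller bears costs until goods are on board at the origin port; the buyer bears freight, insurance and all costs thereafter.
Already in the invoice (seller's account under FOB): origin terminal — exclude.
CIF value = FOB price + freight + insurance = 469751.76 + 2669.49 + 595.67 = 473016.92
Import duty = 473016.92 × 21% = 99333.55
Buyer bears: freight 2669.49 + insurance 595.67 + destination terminal 1173.39 + duty 99333.55 = 103772.10
Landed cost = invoice 469751.76 + 103772.10 = 573523.86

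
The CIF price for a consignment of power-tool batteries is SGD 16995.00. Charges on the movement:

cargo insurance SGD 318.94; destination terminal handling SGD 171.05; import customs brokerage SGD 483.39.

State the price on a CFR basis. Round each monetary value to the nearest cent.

CFR price: SGD 16676.06

Not relevant to the conversion: brokerage, destination terminal — on the buyer under both terms; not part of either seller's price.
From CIF to CFR, the seller no longer bears: insurance.
CFR price = 16995.00 − 318.94 = 16676.06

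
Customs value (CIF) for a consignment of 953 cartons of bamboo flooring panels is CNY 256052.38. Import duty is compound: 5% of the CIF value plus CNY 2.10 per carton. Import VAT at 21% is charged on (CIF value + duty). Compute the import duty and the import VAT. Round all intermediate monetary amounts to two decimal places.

Ad valorem component: 256052.38 × 5% = 12802.62
Specific component: 953 × 2.10 = 2001.30
Import duty = 12802.62 + 2001.30 = 14803.92
VAT base = CIF + duty = 256052.38 + 14803.92 = 270856.30
Import VAT = 270856.30 × 21% = 56879.82

Import duty: CNY 14803.92; import VAT: CNY 56879.82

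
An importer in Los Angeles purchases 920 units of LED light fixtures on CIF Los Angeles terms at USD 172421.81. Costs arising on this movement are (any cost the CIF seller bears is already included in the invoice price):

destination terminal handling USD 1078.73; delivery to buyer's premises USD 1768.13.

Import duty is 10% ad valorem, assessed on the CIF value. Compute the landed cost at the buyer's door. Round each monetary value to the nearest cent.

CIF: the seller pays costs through ocean freight and marine insurance to the destination port.
The CIF price already equals the CIF value: 172421.81
Import duty = 172421.81 × 10% = 17242.18
Buyer bears: destination terminal 1078.73 + delivery 1768.13 + duty 17242.18 = 20089.04
Landed cost = invoice 172421.81 + 20089.04 = 192510.85

Total landed cost: USD 192510.85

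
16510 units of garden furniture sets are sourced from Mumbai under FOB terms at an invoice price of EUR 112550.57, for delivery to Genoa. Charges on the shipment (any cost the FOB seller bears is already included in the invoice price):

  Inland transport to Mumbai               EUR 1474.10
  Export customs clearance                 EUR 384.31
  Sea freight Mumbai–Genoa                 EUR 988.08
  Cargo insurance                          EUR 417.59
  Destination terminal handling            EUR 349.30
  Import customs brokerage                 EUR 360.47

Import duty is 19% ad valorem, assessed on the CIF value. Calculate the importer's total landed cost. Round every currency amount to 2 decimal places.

FOB: the seller bears costs until goods are on board at the origin port; the buyer bears freight, insurance and all costs thereafter.
Already in the invoice (seller's account under FOB): inland to port, export clearance — exclude.
CIF value = FOB price + freight + insurance = 112550.57 + 988.08 + 417.59 = 113956.24
Import duty = 113956.24 × 19% = 21651.69
Buyer bears: freight 988.08 + insurance 417.59 + destination terminal 349.30 + brokerage 360.47 + duty 21651.69 = 23767.13
Landed cost = invoice 112550.57 + 23767.13 = 136317.70

Total landed cost: EUR 136317.70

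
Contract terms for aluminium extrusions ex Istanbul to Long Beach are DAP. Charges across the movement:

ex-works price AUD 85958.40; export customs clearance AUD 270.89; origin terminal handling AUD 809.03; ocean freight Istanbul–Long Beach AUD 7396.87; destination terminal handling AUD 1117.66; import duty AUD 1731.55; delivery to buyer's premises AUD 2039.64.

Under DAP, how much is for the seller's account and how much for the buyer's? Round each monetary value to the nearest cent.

DAP: the seller bears all costs to the named destination except import duty and clearance.
Seller's account: goods 85958.40 + export clearance 270.89 + origin terminal 809.03 + freight 7396.87 + destination terminal 1117.66 + delivery 2039.64 = 97592.49
Buyer's account: duty 1731.55 = 1731.55

Seller: AUD 97592.49; buyer: AUD 1731.55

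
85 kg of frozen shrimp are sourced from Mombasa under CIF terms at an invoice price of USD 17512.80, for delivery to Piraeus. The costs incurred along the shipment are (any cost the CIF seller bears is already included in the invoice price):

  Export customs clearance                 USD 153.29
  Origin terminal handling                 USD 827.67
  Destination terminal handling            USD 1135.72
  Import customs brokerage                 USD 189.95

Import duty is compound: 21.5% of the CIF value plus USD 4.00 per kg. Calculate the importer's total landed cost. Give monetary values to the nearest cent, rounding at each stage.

CIF: the seller pays costs through ocean freight and marine insurance to the destination port.
Already in the invoice (seller's account under CIF): export clearance, origin terminal — exclude.
The CIF price already equals the CIF value: 17512.80
Ad valorem component: 17512.80 × 21.5% = 3765.25
Specific component: 85 × 4.00 = 340.00
Import duty = 3765.25 + 340.00 = 4105.25
Buyer bears: destination terminal 1135.72 + brokerage 189.95 + duty 4105.25 = 5430.92
Landed cost = invoice 17512.80 + 5430.92 = 22943.72

Total landed cost: USD 22943.72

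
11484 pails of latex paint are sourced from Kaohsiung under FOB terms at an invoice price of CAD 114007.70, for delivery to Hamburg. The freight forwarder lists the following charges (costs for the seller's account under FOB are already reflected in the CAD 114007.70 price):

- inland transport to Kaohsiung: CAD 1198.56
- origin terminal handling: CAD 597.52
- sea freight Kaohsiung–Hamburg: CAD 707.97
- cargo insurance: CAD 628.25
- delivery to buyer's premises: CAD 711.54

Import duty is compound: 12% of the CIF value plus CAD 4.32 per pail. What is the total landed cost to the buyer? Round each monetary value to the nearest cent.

FOB: the seller bears costs until goods are on board at the origin port; the buyer bears freight, insurance and all costs thereafter.
Already in the invoice (seller's account under FOB): inland to port, origin terminal — exclude.
CIF value = FOB price + freight + insurance = 114007.70 + 707.97 + 628.25 = 115343.92
Ad valorem component: 115343.92 × 12% = 13841.27
Specific component: 11484 × 4.32 = 49610.88
Import duty = 13841.27 + 49610.88 = 63452.15
Buyer bears: freight 707.97 + insurance 628.25 + delivery 711.54 + duty 63452.15 = 65499.91
Landed cost = invoice 114007.70 + 65499.91 = 179507.61

Total landed cost: CAD 179507.61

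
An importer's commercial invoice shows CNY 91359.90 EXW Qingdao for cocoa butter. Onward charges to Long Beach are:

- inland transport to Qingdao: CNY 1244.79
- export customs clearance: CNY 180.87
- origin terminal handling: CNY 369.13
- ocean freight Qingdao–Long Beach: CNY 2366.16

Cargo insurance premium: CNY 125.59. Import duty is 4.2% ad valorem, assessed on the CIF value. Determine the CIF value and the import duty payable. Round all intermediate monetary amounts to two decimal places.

CIF value: CNY 95646.44; import duty: CNY 4017.15

CIF = EXW price + pre-shipment costs + freight + insurance
CIF = 91359.90 + 1244.79 + 180.87 + 369.13 + 2366.16 + 125.59 = 95646.44
Import duty = 95646.44 × 4.2% = 4017.15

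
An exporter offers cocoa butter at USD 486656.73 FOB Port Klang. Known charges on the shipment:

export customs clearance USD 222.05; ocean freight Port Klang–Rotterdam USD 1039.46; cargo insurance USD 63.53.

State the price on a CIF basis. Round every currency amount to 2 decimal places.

Not relevant to the conversion: export clearance — on the seller under both FOB and CIF; already in the FOB price and stays in the CIF price.
From FOB to CIF, the seller additionally bears: freight, insurance.
CIF price = 486656.73 + 1039.46 + 63.53 = 487759.72

CIF price: USD 487759.72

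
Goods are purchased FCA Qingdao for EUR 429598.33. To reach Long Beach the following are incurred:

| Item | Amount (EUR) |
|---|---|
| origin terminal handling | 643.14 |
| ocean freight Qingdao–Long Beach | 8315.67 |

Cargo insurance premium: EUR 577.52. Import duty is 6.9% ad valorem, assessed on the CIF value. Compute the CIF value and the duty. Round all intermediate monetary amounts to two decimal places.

CIF = FCA price + pre-shipment costs + freight + insurance
CIF = 429598.33 + 643.14 + 8315.67 + 577.52 = 439134.66
Import duty = 439134.66 × 6.9% = 30300.29

CIF value: EUR 439134.66; import duty: EUR 30300.29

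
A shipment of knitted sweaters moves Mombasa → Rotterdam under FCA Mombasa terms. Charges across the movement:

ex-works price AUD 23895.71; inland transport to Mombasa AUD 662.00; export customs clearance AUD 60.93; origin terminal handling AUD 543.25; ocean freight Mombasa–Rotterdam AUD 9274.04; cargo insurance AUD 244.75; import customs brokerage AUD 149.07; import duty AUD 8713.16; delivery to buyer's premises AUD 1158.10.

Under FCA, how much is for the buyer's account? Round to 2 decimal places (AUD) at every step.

FCA: the seller delivers export-cleared goods to the carrier; the buyer bears costs from that point.
Seller's account: goods 23895.71 + inland to port 662.00 + export clearance 60.93 = 24618.64
Buyer's account: origin terminal 543.25 + freight 9274.04 + insurance 244.75 + brokerage 149.07 + duty 8713.16 + delivery 1158.10 = 20082.37

Buyer's account: AUD 20082.37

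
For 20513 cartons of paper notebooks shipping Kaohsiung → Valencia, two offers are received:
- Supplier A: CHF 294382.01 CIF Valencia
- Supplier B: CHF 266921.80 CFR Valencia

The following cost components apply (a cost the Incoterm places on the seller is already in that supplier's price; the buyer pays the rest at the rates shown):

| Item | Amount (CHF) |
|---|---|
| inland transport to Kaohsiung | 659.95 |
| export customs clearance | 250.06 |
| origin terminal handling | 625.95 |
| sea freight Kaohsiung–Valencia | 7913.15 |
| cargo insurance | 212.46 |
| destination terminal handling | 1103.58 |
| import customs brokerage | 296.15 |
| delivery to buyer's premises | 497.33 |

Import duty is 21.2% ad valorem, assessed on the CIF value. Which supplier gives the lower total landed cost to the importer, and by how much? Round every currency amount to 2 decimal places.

Supplier A (CIF):
The CIF price already equals the CIF value: 294382.01
Import duty = 294382.01 × 21.2% = 62408.99
Buyer bears (A): 1103.58 + 296.15 + 497.33 = 1897.06
Landed cost (A) = invoice 294382.01 + 1897.06 + duty 62408.99 = 358688.06
Supplier B (CFR):
CIF value = CFR price + insurance = 266921.80 + 212.46 = 267134.26
Import duty = 267134.26 × 21.2% = 56632.46
Buyer bears (B): 212.46 + 1103.58 + 296.15 + 497.33 = 2109.52
Landed cost (B) = invoice 266921.80 + 2109.52 + duty 56632.46 = 325663.78
Difference = |358688.06 − 325663.78| = 33024.28

Supplier B is cheaper by CHF 33024.28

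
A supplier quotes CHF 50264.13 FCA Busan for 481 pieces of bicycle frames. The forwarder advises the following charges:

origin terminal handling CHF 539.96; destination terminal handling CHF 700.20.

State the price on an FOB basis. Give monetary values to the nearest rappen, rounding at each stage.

FOB price: CHF 50804.09

Not relevant to the conversion: destination terminal — on the buyer under both terms; not part of either seller's price.
From FCA to FOB, the seller additionally bears: origin terminal.
FOB price = 50264.13 + 539.96 = 50804.09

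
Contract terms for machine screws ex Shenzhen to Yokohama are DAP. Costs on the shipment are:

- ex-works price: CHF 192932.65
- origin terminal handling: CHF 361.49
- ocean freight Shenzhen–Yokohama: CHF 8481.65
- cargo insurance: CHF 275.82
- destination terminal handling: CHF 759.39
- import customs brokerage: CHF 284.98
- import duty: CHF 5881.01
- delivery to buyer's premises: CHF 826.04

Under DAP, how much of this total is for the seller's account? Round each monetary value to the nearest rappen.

Seller's account: CHF 203637.04

DAP: the seller bears all costs to the named destination except import duty and clearance.
Seller's account: goods 192932.65 + origin terminal 361.49 + freight 8481.65 + insurance 275.82 + destination terminal 759.39 + delivery 826.04 = 203637.04
Buyer's account: brokerage 284.98 + duty 5881.01 = 6165.99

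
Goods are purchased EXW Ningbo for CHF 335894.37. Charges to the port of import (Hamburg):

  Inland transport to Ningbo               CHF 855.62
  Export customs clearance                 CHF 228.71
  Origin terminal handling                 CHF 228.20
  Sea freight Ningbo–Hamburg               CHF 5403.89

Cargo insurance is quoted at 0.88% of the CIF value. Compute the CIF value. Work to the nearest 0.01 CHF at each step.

CIF value: CHF 345652.53

Let C be the CIF value. C = EXW price + pre-shipment costs + freight + 0.88% × C
C − 0.88% × C = 335894.37 + 855.62 + 228.71 + 228.20 + 5403.89
0.9912 × C = 342610.79
C = 342610.79 / 0.9912 = 345652.53
Insurance premium = 0.88% × 345652.53 = 3041.74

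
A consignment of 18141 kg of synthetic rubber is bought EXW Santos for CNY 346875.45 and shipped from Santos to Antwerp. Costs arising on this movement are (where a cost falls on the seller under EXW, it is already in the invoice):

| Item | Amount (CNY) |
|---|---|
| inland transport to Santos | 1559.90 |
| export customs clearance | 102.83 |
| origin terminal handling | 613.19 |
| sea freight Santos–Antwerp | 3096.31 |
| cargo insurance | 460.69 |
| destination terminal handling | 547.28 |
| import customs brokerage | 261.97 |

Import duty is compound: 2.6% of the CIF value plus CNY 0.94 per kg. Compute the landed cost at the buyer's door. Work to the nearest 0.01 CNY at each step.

EXW: the seller makes goods available at their premises; the buyer bears all onward costs.
CIF value = EXW price + inland to port + export clearance + origin terminal + freight + insurance = 346875.45 + 1559.90 + 102.83 + 613.19 + 3096.31 + 460.69 = 352708.37
Ad valorem component: 352708.37 × 2.6% = 9170.42
Specific component: 18141 × 0.94 = 17052.54
Import duty = 9170.42 + 17052.54 = 26222.96
Buyer bears: inland to port 1559.90 + export clearance 102.83 + origin terminal 613.19 + freight 3096.31 + insurance 460.69 + destination terminal 547.28 + brokerage 261.97 + duty 26222.96 = 32865.13
Landed cost = invoice 346875.45 + 32865.13 = 379740.58

Total landed cost: CNY 379740.58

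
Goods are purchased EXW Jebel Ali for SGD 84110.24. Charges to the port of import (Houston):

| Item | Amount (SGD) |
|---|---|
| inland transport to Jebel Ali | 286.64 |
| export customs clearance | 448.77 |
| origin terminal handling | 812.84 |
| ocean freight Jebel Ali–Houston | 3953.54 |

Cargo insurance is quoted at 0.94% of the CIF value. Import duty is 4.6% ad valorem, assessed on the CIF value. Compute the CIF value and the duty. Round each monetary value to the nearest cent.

CIF value: SGD 90462.38; import duty: SGD 4161.27

Let C be the CIF value. C = EXW price + pre-shipment costs + freight + 0.94% × C
C − 0.94% × C = 84110.24 + 286.64 + 448.77 + 812.84 + 3953.54
0.9906 × C = 89612.03
C = 89612.03 / 0.9906 = 90462.38
Insurance premium = 0.94% × 90462.38 = 850.35
Import duty = 90462.38 × 4.6% = 4161.27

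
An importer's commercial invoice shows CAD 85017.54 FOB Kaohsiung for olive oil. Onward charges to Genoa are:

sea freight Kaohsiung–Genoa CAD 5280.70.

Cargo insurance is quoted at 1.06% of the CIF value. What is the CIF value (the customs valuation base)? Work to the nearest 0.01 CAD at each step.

CIF value: CAD 91265.66

Let C be the CIF value. C = FOB price + freight + 1.06% × C
C − 1.06% × C = 85017.54 + 5280.70
0.9894 × C = 90298.24
C = 90298.24 / 0.9894 = 91265.66
Insurance premium = 1.06% × 91265.66 = 967.42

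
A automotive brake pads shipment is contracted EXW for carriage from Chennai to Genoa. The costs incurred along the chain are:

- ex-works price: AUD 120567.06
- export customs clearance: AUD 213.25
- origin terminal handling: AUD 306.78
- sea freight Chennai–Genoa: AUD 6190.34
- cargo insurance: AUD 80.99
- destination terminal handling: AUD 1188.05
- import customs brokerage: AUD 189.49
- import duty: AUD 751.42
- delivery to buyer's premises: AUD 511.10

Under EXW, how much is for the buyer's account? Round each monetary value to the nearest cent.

Buyer's account: AUD 9431.42

EXW: the seller makes goods available at their premises; the buyer bears all onward costs.
Seller's account: goods 120567.06 = 120567.06
Buyer's account: export clearance 213.25 + origin terminal 306.78 + freight 6190.34 + insurance 80.99 + destination terminal 1188.05 + brokerage 189.49 + duty 751.42 + delivery 511.10 = 9431.42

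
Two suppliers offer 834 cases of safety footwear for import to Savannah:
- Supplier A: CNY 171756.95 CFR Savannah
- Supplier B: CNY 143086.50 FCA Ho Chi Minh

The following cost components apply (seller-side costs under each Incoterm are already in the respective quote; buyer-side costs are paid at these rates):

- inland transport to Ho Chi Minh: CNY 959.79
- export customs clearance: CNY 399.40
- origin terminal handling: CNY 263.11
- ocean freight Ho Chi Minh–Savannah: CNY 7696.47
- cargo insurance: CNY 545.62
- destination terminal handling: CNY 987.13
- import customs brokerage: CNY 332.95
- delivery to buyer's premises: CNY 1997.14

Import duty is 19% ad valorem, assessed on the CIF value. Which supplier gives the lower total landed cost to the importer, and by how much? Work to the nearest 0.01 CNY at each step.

Supplier A (CFR):
CIF value = CFR price + insurance = 171756.95 + 545.62 = 172302.57
Import duty = 172302.57 × 19% = 32737.49
Buyer bears (A): 545.62 + 987.13 + 332.95 + 1997.14 = 3862.84
Landed cost (A) = invoice 171756.95 + 3862.84 + duty 32737.49 = 208357.28
Supplier B (FCA):
CIF value = FCA price + origin terminal + freight + insurance = 143086.50 + 263.11 + 7696.47 + 545.62 = 151591.70
Import duty = 151591.70 × 19% = 28802.42
Buyer bears (B): 263.11 + 7696.47 + 545.62 + 987.13 + 332.95 + 1997.14 = 11822.42
Landed cost (B) = invoice 143086.50 + 11822.42 + duty 28802.42 = 183711.34
Difference = |208357.28 − 183711.34| = 24645.94

Supplier B is cheaper by CNY 24645.94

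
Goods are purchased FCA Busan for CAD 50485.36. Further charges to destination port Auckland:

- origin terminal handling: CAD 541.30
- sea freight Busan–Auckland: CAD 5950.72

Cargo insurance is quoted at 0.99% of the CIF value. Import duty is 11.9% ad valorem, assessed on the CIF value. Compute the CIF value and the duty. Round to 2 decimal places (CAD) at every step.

Let C be the CIF value. C = FCA price + pre-shipment costs + freight + 0.99% × C
C − 0.99% × C = 50485.36 + 541.30 + 5950.72
0.9901 × C = 56977.38
C = 56977.38 / 0.9901 = 57547.10
Insurance premium = 0.99% × 57547.10 = 569.72
Import duty = 57547.10 × 11.9% = 6848.10

CIF value: CAD 57547.10; import duty: CAD 6848.10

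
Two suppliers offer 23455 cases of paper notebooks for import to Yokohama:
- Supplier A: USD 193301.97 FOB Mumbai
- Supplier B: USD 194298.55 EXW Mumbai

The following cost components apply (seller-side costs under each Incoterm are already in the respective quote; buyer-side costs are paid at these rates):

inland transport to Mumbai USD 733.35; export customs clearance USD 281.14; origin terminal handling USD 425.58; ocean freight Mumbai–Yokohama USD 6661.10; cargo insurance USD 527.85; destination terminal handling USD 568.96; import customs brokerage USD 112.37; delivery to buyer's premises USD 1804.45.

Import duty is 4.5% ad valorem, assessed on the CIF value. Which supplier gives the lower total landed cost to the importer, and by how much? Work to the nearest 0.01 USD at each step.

Supplier A (FOB):
CIF value = FOB price + freight + insurance = 193301.97 + 6661.10 + 527.85 = 200490.92
Import duty = 200490.92 × 4.5% = 9022.09
Buyer bears (A): 6661.10 + 527.85 + 568.96 + 112.37 + 1804.45 = 9674.73
Landed cost (A) = invoice 193301.97 + 9674.73 + duty 9022.09 = 211998.79
Supplier B (EXW):
CIF value = EXW price + inland to port + export clearance + origin terminal + freight + insurance = 194298.55 + 733.35 + 281.14 + 425.58 + 6661.10 + 527.85 = 202927.57
Import duty = 202927.57 × 4.5% = 9131.74
Buyer bears (B): 733.35 + 281.14 + 425.58 + 6661.10 + 527.85 + 568.96 + 112.37 + 1804.45 = 11114.80
Landed cost (B) = invoice 194298.55 + 11114.80 + duty 9131.74 = 214545.09
Difference = |211998.79 − 214545.09| = 2546.30

Supplier A is cheaper by USD 2546.30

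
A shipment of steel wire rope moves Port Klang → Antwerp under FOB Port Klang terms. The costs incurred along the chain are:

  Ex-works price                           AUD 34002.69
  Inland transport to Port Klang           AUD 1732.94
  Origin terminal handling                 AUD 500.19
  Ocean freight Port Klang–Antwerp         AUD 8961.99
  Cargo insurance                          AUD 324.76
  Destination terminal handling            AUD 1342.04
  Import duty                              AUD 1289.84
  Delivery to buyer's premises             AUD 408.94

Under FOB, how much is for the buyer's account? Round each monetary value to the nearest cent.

Buyer's account: AUD 12327.57

FOB: the seller bears costs until goods are on board at the origin port; the buyer bears freight, insurance and all costs thereafter.
Seller's account: goods 34002.69 + inland to port 1732.94 + origin terminal 500.19 = 36235.82
Buyer's account: freight 8961.99 + insurance 324.76 + destination terminal 1342.04 + duty 1289.84 + delivery 408.94 = 12327.57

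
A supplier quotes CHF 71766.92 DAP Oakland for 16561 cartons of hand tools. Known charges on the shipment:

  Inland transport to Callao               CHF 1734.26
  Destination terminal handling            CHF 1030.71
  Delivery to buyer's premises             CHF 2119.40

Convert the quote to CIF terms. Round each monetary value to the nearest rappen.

Not relevant to the conversion: inland to port — on the seller under both DAP and CIF; already in the DAP price and stays in the CIF price.
From DAP to CIF, the seller no longer bears: destination terminal, delivery.
CIF price = 71766.92 − 1030.71 − 2119.40 = 68616.81

CIF price: CHF 68616.81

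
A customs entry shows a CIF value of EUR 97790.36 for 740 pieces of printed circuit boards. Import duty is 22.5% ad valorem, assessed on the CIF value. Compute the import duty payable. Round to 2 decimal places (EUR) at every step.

Import duty: EUR 22002.83

Import duty = 97790.36 × 22.5% = 22002.83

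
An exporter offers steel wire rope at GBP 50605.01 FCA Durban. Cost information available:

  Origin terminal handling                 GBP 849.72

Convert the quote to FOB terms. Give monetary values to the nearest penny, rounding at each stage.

From FCA to FOB, the seller additionally bears: origin terminal.
FOB price = 50605.01 + 849.72 = 51454.73

FOB price: GBP 51454.73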